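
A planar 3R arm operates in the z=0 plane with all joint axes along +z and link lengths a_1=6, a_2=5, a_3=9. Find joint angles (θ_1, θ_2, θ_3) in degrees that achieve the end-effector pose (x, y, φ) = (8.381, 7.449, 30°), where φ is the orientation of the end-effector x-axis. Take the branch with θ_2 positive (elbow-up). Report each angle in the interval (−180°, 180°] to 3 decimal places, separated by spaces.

22.487 149.995 -142.482

wrist centre = target − a_3·(cos φ, sin φ) = (0.5868, 2.9490)
cos θ_2 = (9.0409−6²−5²)/(2·6·5) = -0.8660; θ_2 = 149.9954° (elbow-up)
β = atan2(2.9490,0.5868) = 78.7467°; ψ = atan2(2.5004,1.6701) = 56.2596°
θ_1 = β − ψ = 22.4871°
θ_3 = φ − θ_1 − θ_2 = -142.4824° (wrapped to (-180°,180°])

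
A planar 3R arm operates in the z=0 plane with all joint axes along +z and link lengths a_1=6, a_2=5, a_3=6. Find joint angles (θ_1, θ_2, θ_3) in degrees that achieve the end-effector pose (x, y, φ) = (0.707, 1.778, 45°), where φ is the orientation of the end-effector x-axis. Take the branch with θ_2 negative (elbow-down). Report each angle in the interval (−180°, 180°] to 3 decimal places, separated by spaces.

-89.999 -134.998 -90.003

wrist centre = target − a_3·(cos φ, sin φ) = (-3.5356, -2.4646)
cos θ_2 = (18.5752−6²−5²)/(2·6·5) = -0.7071; θ_2 = -134.9978° (elbow-down)
β = atan2(-2.4646,-3.5356) = -145.1202°; ψ = atan2(-3.5357,2.4646) = -55.1209°
θ_1 = β − ψ = -89.9994°
θ_3 = φ − θ_1 − θ_2 = -90.0028° (wrapped to (-180°,180°])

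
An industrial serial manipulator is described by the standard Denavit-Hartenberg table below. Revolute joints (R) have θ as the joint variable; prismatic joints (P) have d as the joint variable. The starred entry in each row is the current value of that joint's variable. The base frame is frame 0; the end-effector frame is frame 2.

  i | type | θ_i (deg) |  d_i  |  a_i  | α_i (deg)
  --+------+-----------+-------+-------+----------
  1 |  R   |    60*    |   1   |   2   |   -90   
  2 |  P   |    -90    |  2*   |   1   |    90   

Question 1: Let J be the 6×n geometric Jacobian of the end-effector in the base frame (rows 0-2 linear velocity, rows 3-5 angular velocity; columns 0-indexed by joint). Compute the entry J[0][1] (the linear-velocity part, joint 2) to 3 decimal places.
prismatic axis z_1 = (-0.8660,0.5000,0.0000)
J_v[:, 1] = z_1; J_ω[:, 1] = (0,0,0)
entry J[0][1] = -0.8660

-0.866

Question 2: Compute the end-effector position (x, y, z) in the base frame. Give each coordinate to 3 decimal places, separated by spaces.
-0.732 2.732 2.000

after link 1: o_1 = (1.0000, 1.7321, 1.0000)
after link 2: o_2 = (-0.7321, 2.7321, 2.0000)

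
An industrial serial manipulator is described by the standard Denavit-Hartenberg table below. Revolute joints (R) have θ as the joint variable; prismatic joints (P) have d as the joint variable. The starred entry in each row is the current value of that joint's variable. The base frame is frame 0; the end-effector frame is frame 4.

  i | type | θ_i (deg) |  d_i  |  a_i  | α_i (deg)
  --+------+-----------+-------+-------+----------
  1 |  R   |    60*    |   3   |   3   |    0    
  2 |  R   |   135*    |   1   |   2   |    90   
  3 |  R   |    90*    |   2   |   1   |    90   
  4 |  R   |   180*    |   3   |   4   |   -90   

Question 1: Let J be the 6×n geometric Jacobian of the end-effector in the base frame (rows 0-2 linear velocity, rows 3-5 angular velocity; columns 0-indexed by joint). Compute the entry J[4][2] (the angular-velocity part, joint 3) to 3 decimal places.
0.966

axis z_2 = (-0.2588,0.9659,0.0000); lever o_n−o_2 = (-3.4154,1.1554,-3.0000)
cross product → J_v[:, 2] = (-2.8978,-0.7765,3.0000)
J_ω[:, 2] = z_2
entry J[4][2] = 0.9659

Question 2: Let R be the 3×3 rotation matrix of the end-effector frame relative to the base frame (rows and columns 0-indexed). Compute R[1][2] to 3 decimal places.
End-effector z-axis (col 2 of R) = (0.2588,-0.9659,-0.0000)
R[1][2] = -0.9659

-0.966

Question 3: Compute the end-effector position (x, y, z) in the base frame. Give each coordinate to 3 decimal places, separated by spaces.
after link 1: o_1 = (1.5000, 2.5981, 3.0000)
after link 2: o_2 = (-0.4319, 2.0804, 4.0000)
after link 3: o_3 = (-0.9495, 4.0123, 5.0000)
after link 4: o_4 = (-3.8473, 3.2358, 1.0000)

-3.847 3.236 1.000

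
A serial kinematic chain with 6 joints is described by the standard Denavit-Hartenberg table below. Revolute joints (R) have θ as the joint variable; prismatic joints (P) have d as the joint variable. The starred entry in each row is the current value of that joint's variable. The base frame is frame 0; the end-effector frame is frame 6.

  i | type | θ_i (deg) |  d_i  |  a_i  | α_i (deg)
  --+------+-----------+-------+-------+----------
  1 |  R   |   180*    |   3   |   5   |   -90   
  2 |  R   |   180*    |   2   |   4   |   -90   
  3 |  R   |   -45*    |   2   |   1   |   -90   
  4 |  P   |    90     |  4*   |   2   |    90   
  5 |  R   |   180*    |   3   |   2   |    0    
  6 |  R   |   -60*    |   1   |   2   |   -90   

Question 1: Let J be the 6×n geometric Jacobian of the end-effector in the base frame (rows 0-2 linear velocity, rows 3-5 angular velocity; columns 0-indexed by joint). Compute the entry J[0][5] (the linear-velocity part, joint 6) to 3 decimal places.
-0.707

axis z_5 = (0.7071,-0.7071,-0.0000); lever o_n−o_5 = (1.9319,0.5176,1.0000)
cross product → J_v[:, 5] = (-0.7071,-0.7071,1.7321)
J_ω[:, 5] = z_5
entry J[0][5] = -0.7071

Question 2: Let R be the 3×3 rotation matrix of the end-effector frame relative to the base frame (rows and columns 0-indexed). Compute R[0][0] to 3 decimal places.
0.612

End-effector x-axis (col 0 of R) = (0.6124,0.6124,0.5000)
R[0][0] = 0.6124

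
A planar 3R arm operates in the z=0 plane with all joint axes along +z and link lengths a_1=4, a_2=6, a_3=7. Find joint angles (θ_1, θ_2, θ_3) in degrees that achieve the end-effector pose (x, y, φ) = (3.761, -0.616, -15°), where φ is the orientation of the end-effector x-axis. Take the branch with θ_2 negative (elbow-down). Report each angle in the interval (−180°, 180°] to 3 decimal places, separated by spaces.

-89.996 -149.996 -135.008

wrist centre = target − a_3·(cos φ, sin φ) = (-3.0005, 1.1957)
cos θ_2 = (10.4327−4²−6²)/(2·4·6) = -0.8660; θ_2 = -149.9955° (elbow-down)
β = atan2(1.1957,-3.0005) = 158.2720°; ψ = atan2(-3.0004,-1.1959) = -111.7315°
θ_1 = β − ψ = 270.0035°
θ_3 = φ − θ_1 − θ_2 = -135.0080° (wrapped to (-180°,180°])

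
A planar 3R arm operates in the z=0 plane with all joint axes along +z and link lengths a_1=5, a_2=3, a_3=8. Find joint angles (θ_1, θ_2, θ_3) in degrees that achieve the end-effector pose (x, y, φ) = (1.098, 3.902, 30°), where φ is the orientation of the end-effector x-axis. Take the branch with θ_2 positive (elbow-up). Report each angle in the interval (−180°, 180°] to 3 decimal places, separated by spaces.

150.000 89.998 150.002

wrist centre = target − a_3·(cos φ, sin φ) = (-5.8302, -0.0980)
cos θ_2 = (34.0009−5²−3²)/(2·5·3) = 0.0000; θ_2 = 89.9983° (elbow-up)
β = atan2(-0.0980,-5.8302) = -179.0370°; ψ = atan2(3.0000,5.0001) = 30.9633°
θ_1 = β − ψ = -210.0003°
θ_3 = φ − θ_1 − θ_2 = 150.0020° (wrapped to (-180°,180°])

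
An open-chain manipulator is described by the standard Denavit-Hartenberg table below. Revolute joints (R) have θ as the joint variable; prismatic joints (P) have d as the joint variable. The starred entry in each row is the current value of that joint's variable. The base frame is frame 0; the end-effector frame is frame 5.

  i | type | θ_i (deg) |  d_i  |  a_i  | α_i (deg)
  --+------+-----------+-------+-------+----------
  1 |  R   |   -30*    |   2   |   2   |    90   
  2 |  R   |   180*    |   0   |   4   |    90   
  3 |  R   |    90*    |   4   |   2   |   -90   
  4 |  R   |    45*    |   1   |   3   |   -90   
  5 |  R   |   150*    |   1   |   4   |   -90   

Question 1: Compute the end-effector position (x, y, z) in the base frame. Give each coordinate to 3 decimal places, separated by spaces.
-3.080 0.665 5.621

after link 1: o_1 = (1.7321, -1.0000, 2.0000)
after link 2: o_2 = (-1.7321, 1.0000, 2.0000)
after link 3: o_3 = (-2.7321, -0.7321, 6.0000)
after link 4: o_4 = (-2.9267, -3.0692, 3.8787)
after link 5: o_5 = (-3.0804, 0.6645, 5.6211)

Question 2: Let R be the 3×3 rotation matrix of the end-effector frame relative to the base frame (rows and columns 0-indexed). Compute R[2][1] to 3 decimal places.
0.707

End-effector y-axis (col 1 of R) = (-0.3536,-0.6124,0.7071)
R[2][1] = 0.7071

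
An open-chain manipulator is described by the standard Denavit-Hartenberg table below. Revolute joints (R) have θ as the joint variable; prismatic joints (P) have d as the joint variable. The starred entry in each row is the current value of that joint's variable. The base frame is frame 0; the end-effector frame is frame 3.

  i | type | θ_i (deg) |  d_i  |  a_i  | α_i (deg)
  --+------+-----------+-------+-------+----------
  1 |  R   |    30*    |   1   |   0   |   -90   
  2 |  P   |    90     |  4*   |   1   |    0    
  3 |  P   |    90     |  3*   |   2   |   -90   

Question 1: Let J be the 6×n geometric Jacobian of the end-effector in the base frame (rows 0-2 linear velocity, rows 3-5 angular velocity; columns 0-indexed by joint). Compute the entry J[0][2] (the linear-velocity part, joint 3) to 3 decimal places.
-0.500

prismatic axis z_2 = (-0.5000,0.8660,0.0000)
J_v[:, 2] = z_2; J_ω[:, 2] = (0,0,0)
entry J[0][2] = -0.5000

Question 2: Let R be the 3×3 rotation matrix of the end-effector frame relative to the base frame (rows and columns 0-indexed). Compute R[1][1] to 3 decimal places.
End-effector y-axis (col 1 of R) = (0.5000,-0.8660,-0.0000)
R[1][1] = -0.8660

-0.866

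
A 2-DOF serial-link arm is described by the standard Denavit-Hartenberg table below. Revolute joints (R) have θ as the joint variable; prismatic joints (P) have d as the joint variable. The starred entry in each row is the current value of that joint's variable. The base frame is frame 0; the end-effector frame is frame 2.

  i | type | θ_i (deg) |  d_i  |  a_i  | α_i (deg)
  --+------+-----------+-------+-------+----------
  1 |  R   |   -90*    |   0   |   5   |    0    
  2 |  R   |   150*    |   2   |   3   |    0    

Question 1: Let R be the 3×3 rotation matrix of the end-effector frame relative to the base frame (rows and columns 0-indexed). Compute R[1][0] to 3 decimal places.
0.866

End-effector x-axis (col 0 of R) = (0.5000,0.8660,0.0000)
R[1][0] = 0.8660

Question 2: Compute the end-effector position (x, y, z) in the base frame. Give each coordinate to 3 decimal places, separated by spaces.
after link 1: o_1 = (0.0000, -5.0000, 0.0000)
after link 2: o_2 = (1.5000, -2.4019, 2.0000)

1.500 -2.402 2.000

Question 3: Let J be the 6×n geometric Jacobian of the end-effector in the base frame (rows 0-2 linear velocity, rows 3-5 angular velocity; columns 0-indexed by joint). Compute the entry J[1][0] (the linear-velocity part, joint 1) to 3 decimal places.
1.500

axis z_0 = ẑ; lever o_n−o_0 = (1.5000,-2.4019,2.0000)
cross product → J_v[:, 0] = (2.4019,1.5000,-0.0000)
J_ω[:, 0] = z_0
entry J[1][0] = 1.5000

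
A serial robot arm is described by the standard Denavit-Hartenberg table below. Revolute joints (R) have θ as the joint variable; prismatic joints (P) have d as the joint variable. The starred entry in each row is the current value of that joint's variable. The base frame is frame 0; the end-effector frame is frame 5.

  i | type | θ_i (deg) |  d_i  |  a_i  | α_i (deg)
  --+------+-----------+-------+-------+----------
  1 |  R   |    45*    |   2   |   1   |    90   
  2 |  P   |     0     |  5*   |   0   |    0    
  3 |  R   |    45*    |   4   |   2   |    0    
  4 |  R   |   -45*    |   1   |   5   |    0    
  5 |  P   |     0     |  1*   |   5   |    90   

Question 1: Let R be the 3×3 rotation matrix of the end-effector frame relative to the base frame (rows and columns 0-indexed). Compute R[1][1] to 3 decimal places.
-0.707

End-effector y-axis (col 1 of R) = (0.7071,-0.7071,0.0000)
R[1][1] = -0.7071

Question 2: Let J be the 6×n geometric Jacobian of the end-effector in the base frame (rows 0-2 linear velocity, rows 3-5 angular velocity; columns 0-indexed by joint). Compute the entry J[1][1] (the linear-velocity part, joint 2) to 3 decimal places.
-0.707

prismatic axis z_1 = (0.7071,-0.7071,0.0000)
J_v[:, 1] = z_1; J_ω[:, 1] = (0,0,0)
entry J[1][1] = -0.7071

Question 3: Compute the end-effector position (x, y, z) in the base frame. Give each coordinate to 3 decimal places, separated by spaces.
16.556 1.000 3.414

after link 1: o_1 = (0.7071, 0.7071, 2.0000)
after link 2: o_2 = (4.2426, -2.8284, 2.0000)
after link 3: o_3 = (8.0711, -4.6569, 3.4142)
after link 4: o_4 = (12.3137, -1.8284, 3.4142)
after link 5: o_5 = (16.5563, 1.0000, 3.4142)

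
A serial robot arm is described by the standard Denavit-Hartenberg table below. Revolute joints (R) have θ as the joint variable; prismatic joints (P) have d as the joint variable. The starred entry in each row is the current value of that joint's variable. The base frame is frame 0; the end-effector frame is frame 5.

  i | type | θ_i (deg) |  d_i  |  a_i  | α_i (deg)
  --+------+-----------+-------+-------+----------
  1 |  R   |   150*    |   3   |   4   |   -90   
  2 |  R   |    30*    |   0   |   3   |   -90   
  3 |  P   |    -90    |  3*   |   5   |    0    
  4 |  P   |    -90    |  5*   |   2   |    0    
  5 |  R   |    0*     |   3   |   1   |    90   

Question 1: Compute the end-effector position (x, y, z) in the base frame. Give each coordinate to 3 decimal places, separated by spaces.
-1.201 -5.080 -6.526

after link 1: o_1 = (-3.4641, 2.0000, 3.0000)
after link 2: o_2 = (-5.7141, 3.2990, 1.5000)
after link 3: o_3 = (-6.9151, -1.7811, -1.0981)
after link 4: o_4 = (-3.2500, -3.8971, -4.4282)
after link 5: o_5 = (-1.2010, -5.0801, -6.5263)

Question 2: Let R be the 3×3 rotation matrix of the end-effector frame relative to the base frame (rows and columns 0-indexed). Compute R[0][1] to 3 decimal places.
End-effector y-axis (col 1 of R) = (0.4330,-0.2500,-0.8660)
R[0][1] = 0.4330

0.433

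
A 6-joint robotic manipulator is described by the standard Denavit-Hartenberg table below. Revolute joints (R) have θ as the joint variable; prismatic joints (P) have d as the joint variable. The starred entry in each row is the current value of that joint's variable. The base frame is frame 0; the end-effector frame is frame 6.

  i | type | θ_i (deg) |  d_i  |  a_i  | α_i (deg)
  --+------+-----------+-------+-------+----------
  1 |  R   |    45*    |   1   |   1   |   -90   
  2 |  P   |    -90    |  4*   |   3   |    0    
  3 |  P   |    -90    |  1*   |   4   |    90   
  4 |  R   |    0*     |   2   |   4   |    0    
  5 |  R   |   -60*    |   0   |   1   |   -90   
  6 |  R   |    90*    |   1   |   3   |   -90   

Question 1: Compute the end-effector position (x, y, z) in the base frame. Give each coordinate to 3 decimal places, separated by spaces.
-9.192 -2.639 5.000

after link 1: o_1 = (0.7071, 0.7071, 1.0000)
after link 2: o_2 = (-2.1213, 3.5355, 4.0000)
after link 3: o_3 = (-5.6569, 1.4142, 4.0000)
after link 4: o_4 = (-8.4853, -1.4142, 2.0000)
after link 5: o_5 = (-8.2265, -2.3801, 2.0000)
after link 6: o_6 = (-9.1924, -2.6390, 5.0000)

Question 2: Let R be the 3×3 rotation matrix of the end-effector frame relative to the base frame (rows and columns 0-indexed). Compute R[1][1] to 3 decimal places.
End-effector y-axis (col 1 of R) = (0.9659,0.2588,-0.0000)
R[1][1] = 0.2588

0.259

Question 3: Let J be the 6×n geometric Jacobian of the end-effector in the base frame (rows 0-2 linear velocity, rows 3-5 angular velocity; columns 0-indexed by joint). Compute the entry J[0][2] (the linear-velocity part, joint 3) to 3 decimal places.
-0.707

prismatic axis z_2 = (-0.7071,0.7071,0.0000)
J_v[:, 2] = z_2; J_ω[:, 2] = (0,0,0)
entry J[0][2] = -0.7071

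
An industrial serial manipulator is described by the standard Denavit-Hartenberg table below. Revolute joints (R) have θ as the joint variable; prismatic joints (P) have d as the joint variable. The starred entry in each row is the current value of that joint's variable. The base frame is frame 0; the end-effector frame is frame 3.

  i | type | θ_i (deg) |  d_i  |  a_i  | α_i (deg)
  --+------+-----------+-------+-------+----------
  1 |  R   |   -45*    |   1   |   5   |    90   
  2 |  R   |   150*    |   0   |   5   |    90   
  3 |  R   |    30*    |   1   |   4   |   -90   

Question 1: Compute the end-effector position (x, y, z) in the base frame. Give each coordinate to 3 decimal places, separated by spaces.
-2.708 -0.120 6.098

after link 1: o_1 = (3.5355, -3.5355, 1.0000)
after link 2: o_2 = (0.4737, -0.4737, 3.5000)
after link 3: o_3 = (-2.7083, -0.1201, 6.0981)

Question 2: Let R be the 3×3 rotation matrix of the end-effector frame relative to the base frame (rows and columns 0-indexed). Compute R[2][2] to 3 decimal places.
-0.250

End-effector z-axis (col 2 of R) = (-0.3062,-0.9186,-0.2500)
R[2][2] = -0.2500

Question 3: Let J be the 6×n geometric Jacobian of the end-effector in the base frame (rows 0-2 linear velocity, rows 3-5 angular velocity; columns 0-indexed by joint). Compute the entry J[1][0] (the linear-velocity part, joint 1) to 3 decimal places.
-2.708

axis z_0 = ẑ; lever o_n−o_0 = (-2.7083,-0.1201,6.0981)
cross product → J_v[:, 0] = (0.1201,-2.7083,0.0000)
J_ω[:, 0] = z_0
entry J[1][0] = -2.7083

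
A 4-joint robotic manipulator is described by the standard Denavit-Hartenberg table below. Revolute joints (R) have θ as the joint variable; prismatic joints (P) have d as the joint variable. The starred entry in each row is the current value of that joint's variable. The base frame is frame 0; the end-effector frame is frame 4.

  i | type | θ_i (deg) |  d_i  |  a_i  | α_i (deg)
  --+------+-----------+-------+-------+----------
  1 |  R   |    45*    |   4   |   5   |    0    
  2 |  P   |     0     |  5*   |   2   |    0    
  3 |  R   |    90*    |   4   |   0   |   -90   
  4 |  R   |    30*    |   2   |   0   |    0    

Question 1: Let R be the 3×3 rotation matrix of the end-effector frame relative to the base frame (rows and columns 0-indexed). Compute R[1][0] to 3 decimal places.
0.612

End-effector x-axis (col 0 of R) = (-0.6124,0.6124,-0.5000)
R[1][0] = 0.6124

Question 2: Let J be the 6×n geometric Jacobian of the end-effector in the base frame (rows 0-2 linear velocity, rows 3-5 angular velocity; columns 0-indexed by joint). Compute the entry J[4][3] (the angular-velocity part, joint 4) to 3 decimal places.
-0.707

axis z_3 = (-0.7071,-0.7071,0.0000); lever o_n−o_3 = (-1.4142,-1.4142,0.0000)
cross product → J_v[:, 3] = (0.0000,-0.0000,0.0000)
J_ω[:, 3] = z_3
entry J[4][3] = -0.7071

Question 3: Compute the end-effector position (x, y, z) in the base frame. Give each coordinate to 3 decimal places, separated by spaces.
3.536 3.536 13.000

after link 1: o_1 = (3.5355, 3.5355, 4.0000)
after link 2: o_2 = (4.9497, 4.9497, 9.0000)
after link 3: o_3 = (4.9497, 4.9497, 13.0000)
after link 4: o_4 = (3.5355, 3.5355, 13.0000)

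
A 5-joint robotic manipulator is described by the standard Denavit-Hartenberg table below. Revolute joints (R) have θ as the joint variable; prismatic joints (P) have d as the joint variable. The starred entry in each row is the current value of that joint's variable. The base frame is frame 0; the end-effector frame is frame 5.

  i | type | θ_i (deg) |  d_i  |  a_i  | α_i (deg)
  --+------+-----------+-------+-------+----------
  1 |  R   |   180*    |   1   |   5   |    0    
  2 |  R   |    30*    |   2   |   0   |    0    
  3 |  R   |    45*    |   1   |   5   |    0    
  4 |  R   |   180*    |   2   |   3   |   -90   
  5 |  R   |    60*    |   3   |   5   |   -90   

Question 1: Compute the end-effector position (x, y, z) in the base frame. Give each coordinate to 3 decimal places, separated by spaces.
-7.768 1.259 1.670

after link 1: o_1 = (-5.0000, 0.0000, 1.0000)
after link 2: o_2 = (-5.0000, 0.0000, 3.0000)
after link 3: o_3 = (-6.2941, -4.8296, 4.0000)
after link 4: o_4 = (-5.5176, -1.9319, 6.0000)
after link 5: o_5 = (-7.7684, 1.2594, 1.6699)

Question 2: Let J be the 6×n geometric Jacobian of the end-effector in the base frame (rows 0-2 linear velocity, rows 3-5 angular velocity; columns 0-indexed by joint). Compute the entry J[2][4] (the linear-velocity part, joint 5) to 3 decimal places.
axis z_4 = (-0.9659,0.2588,0.0000); lever o_n−o_4 = (-2.2507,3.1913,-4.3301)
cross product → J_v[:, 4] = (-1.1207,-4.1826,-2.5000)
J_ω[:, 4] = z_4
entry J[2][4] = -2.5000

-2.500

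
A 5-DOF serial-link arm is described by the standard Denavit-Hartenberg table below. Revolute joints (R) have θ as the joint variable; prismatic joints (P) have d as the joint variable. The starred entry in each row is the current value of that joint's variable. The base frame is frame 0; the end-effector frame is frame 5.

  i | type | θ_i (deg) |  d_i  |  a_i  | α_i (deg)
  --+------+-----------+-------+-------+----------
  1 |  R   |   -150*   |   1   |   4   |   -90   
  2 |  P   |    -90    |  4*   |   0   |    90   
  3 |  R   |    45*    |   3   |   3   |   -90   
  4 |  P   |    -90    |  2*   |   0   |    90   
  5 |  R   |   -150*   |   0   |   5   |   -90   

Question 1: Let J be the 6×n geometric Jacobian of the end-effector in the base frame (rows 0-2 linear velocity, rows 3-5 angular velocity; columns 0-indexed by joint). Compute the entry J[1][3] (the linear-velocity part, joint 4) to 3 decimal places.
-0.612

prismatic axis z_3 = (0.3536,-0.6124,-0.7071)
J_v[:, 3] = z_3; J_ω[:, 3] = (0,0,0)
entry J[1][3] = -0.6124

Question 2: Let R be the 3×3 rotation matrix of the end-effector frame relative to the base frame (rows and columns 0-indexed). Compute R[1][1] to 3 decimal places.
-0.612

End-effector y-axis (col 1 of R) = (0.3536,-0.6124,0.7071)
R[1][1] = -0.6124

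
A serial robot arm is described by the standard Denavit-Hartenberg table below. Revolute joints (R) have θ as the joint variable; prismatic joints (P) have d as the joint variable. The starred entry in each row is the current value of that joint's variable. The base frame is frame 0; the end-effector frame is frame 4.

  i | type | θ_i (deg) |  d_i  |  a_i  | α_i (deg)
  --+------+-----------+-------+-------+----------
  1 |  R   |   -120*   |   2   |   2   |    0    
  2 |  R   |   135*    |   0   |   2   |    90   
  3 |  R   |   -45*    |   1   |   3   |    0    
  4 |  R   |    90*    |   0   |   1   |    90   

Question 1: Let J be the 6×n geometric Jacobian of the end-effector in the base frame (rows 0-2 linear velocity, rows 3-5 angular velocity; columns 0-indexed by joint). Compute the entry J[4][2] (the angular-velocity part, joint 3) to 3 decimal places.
axis z_2 = (0.2588,-0.9659,0.0000); lever o_n−o_2 = (2.9909,-0.2339,-1.4142)
cross product → J_v[:, 2] = (1.3660,0.3660,2.8284)
J_ω[:, 2] = z_2
entry J[4][2] = -0.9659

-0.966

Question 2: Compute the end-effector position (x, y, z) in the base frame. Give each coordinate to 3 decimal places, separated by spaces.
3.923 -1.448 0.586

after link 1: o_1 = (-1.0000, -1.7321, 2.0000)
after link 2: o_2 = (0.9319, -1.2144, 2.0000)
after link 3: o_3 = (3.2397, -1.6313, -0.1213)
after link 4: o_4 = (3.9227, -1.4483, 0.5858)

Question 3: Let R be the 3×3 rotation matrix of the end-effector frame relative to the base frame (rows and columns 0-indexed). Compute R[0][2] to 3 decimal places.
End-effector z-axis (col 2 of R) = (0.6830,0.1830,-0.7071)
R[0][2] = 0.6830

0.683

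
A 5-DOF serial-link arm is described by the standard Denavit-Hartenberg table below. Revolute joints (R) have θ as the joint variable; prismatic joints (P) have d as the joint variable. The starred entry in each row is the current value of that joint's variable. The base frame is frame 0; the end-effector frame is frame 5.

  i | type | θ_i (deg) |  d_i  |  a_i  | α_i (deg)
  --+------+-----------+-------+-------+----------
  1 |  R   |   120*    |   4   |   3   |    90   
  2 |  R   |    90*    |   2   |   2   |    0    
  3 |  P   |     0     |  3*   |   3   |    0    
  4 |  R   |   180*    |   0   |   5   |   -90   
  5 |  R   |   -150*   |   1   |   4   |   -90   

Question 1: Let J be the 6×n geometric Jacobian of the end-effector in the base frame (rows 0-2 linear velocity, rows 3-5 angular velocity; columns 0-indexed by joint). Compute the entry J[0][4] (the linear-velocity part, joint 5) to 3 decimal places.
3.000

axis z_4 = (-0.5000,0.8660,-0.0000); lever o_n−o_4 = (1.2321,1.8660,3.4641)
cross product → J_v[:, 4] = (3.0000,1.7321,-2.0000)
J_ω[:, 4] = z_4
entry J[0][4] = 3.0000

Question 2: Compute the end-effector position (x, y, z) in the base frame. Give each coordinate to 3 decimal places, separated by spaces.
after link 1: o_1 = (-1.5000, 2.5981, 4.0000)
after link 2: o_2 = (0.2321, 3.5981, 6.0000)
after link 3: o_3 = (2.8301, 5.0981, 9.0000)
after link 4: o_4 = (2.8301, 5.0981, 4.0000)
after link 5: o_5 = (4.0622, 6.9641, 7.4641)

4.062 6.964 7.464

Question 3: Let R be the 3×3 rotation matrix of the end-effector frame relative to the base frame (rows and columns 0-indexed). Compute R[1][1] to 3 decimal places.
End-effector y-axis (col 1 of R) = (0.5000,-0.8660,0.0000)
R[1][1] = -0.8660

-0.866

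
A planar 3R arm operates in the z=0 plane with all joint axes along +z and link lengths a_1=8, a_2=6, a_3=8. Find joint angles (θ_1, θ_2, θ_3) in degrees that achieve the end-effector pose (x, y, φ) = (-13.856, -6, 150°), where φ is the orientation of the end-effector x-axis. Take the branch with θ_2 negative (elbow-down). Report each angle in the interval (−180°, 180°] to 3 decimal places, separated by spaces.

wrist centre = target − a_3·(cos φ, sin φ) = (-6.9278, -10.0000)
cos θ_2 = (147.9944−8²−6²)/(2·8·6) = 0.4999; θ_2 = -60.0039° (elbow-down)
β = atan2(-10.0000,-6.9278) = -124.7134°; ψ = atan2(-5.1964,10.9996) = -25.2866°
θ_1 = β − ψ = -99.4269°
θ_3 = φ − θ_1 − θ_2 = -50.5693° (wrapped to (-180°,180°])

-99.427 -60.004 -50.569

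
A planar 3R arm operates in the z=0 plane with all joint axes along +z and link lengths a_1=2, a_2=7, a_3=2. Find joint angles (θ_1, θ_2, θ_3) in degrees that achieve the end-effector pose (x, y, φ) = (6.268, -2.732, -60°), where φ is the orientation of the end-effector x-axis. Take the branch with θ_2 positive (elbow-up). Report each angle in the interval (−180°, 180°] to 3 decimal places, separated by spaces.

-149.997 149.998 -60.001

wrist centre = target − a_3·(cos φ, sin φ) = (5.2680, -0.9999)
cos θ_2 = (28.7517−2²−7²)/(2·2·7) = -0.8660; θ_2 = 149.9982° (elbow-up)
β = atan2(-0.9999,5.2680) = -10.7478°; ψ = atan2(3.5002,-4.0621) = 139.2493°
θ_1 = β − ψ = -149.9971°
θ_3 = φ − θ_1 − θ_2 = -60.0011° (wrapped to (-180°,180°])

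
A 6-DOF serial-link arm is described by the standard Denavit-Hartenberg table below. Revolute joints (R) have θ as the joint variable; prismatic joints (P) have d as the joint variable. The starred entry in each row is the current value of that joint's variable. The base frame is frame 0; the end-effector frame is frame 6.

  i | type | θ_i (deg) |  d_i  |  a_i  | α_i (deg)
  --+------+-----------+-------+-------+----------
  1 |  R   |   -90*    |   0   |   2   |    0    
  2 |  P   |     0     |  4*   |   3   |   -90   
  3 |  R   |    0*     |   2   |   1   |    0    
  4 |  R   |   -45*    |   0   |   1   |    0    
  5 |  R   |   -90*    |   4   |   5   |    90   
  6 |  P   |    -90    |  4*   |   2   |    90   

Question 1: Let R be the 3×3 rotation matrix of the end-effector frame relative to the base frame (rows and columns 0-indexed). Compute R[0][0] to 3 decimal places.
-1.000

End-effector x-axis (col 0 of R) = (-1.0000,0.0000,-0.0000)
R[0][0] = -1.0000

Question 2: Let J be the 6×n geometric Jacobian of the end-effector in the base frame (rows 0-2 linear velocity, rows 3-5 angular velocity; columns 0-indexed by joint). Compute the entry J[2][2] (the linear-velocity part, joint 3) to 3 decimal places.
axis z_2 = (1.0000,0.0000,0.0000); lever o_n−o_2 = (4.0000,4.6569,1.4142)
cross product → J_v[:, 2] = (-0.0000,-1.4142,4.6569)
J_ω[:, 2] = z_2
entry J[2][2] = 4.6569

4.657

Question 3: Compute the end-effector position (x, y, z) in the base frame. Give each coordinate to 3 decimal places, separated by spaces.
after link 1: o_1 = (0.0000, -2.0000, 0.0000)
after link 2: o_2 = (0.0000, -5.0000, 4.0000)
after link 3: o_3 = (2.0000, -6.0000, 4.0000)
after link 4: o_4 = (2.0000, -6.7071, 4.7071)
after link 5: o_5 = (6.0000, -3.1716, 8.2426)
after link 6: o_6 = (4.0000, -0.3431, 5.4142)

4.000 -0.343 5.414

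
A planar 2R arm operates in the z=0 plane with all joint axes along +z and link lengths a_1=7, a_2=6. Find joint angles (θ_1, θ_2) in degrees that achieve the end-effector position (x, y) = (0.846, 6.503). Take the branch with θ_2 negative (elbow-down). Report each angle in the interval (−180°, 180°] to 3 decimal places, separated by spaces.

134.997 -119.996

cos θ_2 = (43.0047−7²−6²)/(2·7·6) = -0.4999; θ_2 = -119.9963° (elbow-down)
β = atan2(6.5030,0.8460) = 82.5878°; ψ = atan2(-5.1963,4.0003) = -52.4096°
θ_1 = β − ψ = 134.9974°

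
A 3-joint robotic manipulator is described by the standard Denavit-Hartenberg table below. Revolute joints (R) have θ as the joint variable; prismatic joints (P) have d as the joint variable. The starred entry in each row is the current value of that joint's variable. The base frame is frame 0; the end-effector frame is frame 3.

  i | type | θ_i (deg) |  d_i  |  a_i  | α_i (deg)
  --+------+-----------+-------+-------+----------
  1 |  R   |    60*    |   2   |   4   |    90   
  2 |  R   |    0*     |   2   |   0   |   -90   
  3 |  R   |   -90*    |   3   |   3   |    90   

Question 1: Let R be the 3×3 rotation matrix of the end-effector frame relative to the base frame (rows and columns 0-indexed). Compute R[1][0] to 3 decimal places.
-0.500

End-effector x-axis (col 0 of R) = (0.8660,-0.5000,0.0000)
R[1][0] = -0.5000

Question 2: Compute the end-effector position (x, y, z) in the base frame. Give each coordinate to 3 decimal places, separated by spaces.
after link 1: o_1 = (2.0000, 3.4641, 2.0000)
after link 2: o_2 = (3.7321, 2.4641, 2.0000)
after link 3: o_3 = (6.3301, 0.9641, 5.0000)

6.330 0.964 5.000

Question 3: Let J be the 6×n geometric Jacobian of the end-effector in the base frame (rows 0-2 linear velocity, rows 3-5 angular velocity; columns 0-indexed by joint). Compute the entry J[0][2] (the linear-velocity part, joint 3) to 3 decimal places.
axis z_2 = (0.0000,0.0000,1.0000); lever o_n−o_2 = (2.5981,-1.5000,3.0000)
cross product → J_v[:, 2] = (1.5000,2.5981,-0.0000)
J_ω[:, 2] = z_2
entry J[0][2] = 1.5000

1.500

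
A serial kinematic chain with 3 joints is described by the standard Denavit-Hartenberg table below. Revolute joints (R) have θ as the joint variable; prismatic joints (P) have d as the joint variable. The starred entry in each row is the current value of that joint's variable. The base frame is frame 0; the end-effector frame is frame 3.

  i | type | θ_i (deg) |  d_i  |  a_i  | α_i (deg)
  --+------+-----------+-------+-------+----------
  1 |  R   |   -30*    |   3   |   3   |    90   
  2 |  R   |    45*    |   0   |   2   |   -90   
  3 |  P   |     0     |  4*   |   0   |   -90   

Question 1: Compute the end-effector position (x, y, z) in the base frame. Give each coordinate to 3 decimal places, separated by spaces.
1.373 -0.793 7.243

after link 1: o_1 = (2.5981, -1.5000, 3.0000)
after link 2: o_2 = (3.8228, -2.2071, 4.4142)
after link 3: o_3 = (1.3733, -0.7929, 7.2426)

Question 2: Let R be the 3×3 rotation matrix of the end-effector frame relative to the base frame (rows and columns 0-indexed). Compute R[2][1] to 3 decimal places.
-0.707

End-effector y-axis (col 1 of R) = (0.6124,-0.3536,-0.7071)
R[2][1] = -0.7071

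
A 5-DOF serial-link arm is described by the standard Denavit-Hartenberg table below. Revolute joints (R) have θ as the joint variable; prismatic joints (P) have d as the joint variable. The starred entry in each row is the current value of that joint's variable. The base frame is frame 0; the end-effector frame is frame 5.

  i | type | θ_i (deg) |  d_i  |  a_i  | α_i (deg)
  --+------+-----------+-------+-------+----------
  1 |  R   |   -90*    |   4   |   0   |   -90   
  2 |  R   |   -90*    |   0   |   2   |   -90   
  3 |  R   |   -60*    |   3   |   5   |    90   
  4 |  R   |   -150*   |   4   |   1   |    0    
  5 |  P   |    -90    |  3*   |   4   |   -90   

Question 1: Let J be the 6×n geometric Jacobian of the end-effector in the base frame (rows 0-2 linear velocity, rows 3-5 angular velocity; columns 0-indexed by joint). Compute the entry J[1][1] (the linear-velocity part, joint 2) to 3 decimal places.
2.995

axis z_1 = (1.0000,0.0000,0.0000); lever o_n−o_1 = (5.3481,-5.9641,-2.9952)
cross product → J_v[:, 1] = (0.0000,2.9952,-5.9641)
J_ω[:, 1] = z_1
entry J[1][1] = 2.9952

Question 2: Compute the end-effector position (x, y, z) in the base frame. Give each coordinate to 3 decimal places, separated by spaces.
after link 1: o_1 = (0.0000, 0.0000, 4.0000)
after link 2: o_2 = (-0.0000, -0.0000, 6.0000)
after link 3: o_3 = (4.3301, -3.0000, 8.5000)
after link 4: o_4 = (5.5801, -2.5000, 4.6029)
after link 5: o_5 = (5.3481, -5.9641, 1.0048)

5.348 -5.964 1.005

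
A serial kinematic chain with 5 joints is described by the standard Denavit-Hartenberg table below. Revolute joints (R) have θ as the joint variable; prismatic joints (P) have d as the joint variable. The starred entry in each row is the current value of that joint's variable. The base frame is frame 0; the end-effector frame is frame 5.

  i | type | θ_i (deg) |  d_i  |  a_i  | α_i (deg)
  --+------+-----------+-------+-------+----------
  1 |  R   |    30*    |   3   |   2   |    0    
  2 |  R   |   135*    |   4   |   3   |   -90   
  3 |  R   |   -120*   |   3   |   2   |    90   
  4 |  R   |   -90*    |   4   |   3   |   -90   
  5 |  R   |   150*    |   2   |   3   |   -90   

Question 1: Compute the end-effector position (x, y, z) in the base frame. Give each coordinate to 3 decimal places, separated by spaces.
after link 1: o_1 = (1.7321, 1.0000, 3.0000)
after link 2: o_2 = (-1.1657, 1.7765, 7.0000)
after link 3: o_3 = (-0.9763, -1.3801, 8.7321)
after link 4: o_4 = (3.1463, 0.6211, 6.7321)
after link 5: o_5 = (2.1850, -1.8111, 9.2141)

2.185 -1.811 9.214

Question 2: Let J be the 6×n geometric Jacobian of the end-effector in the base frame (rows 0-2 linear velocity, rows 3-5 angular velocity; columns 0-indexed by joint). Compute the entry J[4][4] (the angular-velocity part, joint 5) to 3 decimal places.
-0.129

axis z_4 = (0.4830,-0.1294,0.8660); lever o_n−o_4 = (-0.9613,-2.4322,2.4821)
cross product → J_v[:, 4] = (1.7851,-2.0312,-1.2990)
J_ω[:, 4] = z_4
entry J[4][4] = -0.1294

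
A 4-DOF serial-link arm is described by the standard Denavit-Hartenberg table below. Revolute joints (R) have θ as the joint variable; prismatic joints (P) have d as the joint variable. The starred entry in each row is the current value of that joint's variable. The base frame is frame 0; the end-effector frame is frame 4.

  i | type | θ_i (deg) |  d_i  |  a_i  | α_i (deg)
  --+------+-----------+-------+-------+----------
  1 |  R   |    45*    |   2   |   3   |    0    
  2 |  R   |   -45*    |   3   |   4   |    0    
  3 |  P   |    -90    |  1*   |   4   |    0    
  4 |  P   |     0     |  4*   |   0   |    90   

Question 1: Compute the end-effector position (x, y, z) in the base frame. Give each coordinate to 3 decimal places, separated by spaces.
6.121 -1.879 10.000

after link 1: o_1 = (2.1213, 2.1213, 2.0000)
after link 2: o_2 = (6.1213, 2.1213, 5.0000)
after link 3: o_3 = (6.1213, -1.8787, 6.0000)
after link 4: o_4 = (6.1213, -1.8787, 10.0000)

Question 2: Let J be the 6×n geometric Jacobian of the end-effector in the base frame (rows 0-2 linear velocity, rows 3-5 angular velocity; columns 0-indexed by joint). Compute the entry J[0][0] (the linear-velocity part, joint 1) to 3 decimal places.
axis z_0 = ẑ; lever o_n−o_0 = (6.1213,-1.8787,10.0000)
cross product → J_v[:, 0] = (1.8787,6.1213,-0.0000)
J_ω[:, 0] = z_0
entry J[0][0] = 1.8787

1.879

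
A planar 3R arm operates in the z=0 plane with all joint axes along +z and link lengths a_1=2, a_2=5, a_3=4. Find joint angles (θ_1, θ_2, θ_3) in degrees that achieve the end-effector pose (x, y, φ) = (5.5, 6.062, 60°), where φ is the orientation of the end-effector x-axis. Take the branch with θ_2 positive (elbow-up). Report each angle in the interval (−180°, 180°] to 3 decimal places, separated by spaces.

wrist centre = target − a_3·(cos φ, sin φ) = (3.5000, 2.5979)
cos θ_2 = (18.9991−2²−5²)/(2·2·5) = -0.5000; θ_2 = 120.0031° (elbow-up)
β = atan2(2.5979,3.5000) = 36.5849°; ψ = atan2(4.3300,-0.5002) = 96.5900°
θ_1 = β − ψ = -60.0051°
θ_3 = φ − θ_1 − θ_2 = 0.0020° (wrapped to (-180°,180°])

-60.005 120.003 0.002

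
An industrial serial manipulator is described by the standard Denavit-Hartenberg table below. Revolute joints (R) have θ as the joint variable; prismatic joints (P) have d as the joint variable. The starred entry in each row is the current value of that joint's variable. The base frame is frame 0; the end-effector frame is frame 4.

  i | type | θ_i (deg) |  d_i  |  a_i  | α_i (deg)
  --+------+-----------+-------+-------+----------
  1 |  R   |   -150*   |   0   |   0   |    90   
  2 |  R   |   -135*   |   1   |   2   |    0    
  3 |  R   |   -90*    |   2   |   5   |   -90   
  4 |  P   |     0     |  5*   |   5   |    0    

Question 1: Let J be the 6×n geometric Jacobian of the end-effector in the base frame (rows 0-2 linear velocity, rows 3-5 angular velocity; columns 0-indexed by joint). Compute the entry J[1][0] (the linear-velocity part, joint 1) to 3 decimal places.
axis z_0 = ẑ; lever o_n−o_0 = (8.9103,8.6085,2.1213)
cross product → J_v[:, 0] = (-8.6085,8.9103,0.0000)
J_ω[:, 0] = z_0
entry J[1][0] = 8.9103

8.910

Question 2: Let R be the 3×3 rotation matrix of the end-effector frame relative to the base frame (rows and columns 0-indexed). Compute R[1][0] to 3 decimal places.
0.354

End-effector x-axis (col 0 of R) = (0.6124,0.3536,0.7071)
R[1][0] = 0.3536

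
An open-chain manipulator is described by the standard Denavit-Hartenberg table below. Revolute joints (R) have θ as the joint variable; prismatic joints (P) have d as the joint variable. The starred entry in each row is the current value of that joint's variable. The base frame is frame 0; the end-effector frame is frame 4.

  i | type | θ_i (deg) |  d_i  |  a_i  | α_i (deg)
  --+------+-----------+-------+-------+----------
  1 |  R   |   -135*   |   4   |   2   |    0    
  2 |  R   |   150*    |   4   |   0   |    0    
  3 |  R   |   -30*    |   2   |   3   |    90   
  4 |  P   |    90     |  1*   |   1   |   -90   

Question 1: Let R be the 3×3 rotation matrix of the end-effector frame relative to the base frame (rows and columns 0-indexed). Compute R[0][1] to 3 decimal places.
End-effector y-axis (col 1 of R) = (0.2588,0.9659,-0.0000)
R[0][1] = 0.2588

0.259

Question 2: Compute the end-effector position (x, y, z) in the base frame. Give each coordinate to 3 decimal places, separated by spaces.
1.225 -3.157 11.000

after link 1: o_1 = (-1.4142, -1.4142, 4.0000)
after link 2: o_2 = (-1.4142, -1.4142, 8.0000)
after link 3: o_3 = (1.4836, -2.1907, 10.0000)
after link 4: o_4 = (1.2247, -3.1566, 11.0000)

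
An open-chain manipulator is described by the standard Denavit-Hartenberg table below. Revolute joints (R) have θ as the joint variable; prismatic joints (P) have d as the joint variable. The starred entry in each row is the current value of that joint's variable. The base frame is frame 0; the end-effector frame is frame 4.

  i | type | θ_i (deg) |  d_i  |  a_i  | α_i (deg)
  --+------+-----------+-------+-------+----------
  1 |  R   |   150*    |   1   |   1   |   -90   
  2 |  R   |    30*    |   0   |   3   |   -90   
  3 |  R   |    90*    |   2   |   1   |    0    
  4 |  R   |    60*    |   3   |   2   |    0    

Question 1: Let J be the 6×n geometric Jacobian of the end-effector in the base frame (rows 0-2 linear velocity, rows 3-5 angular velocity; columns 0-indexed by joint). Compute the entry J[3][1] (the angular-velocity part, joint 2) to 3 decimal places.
axis z_1 = (-0.5000,-0.8660,0.0000); lever o_n−o_1 = (2.2141,1.0311,-4.9641)
cross product → J_v[:, 1] = (4.2990,-2.4821,1.4019)
J_ω[:, 1] = z_1
entry J[3][1] = -0.5000

-0.500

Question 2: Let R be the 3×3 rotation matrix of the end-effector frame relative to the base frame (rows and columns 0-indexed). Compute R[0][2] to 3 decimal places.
End-effector z-axis (col 2 of R) = (0.4330,-0.2500,-0.8660)
R[0][2] = 0.4330

0.433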